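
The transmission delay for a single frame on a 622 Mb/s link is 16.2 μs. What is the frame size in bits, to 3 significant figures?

L = R × t_tx = 622000000 b/s × 1.62e-05 s = 10076.4 bits.

10100 bits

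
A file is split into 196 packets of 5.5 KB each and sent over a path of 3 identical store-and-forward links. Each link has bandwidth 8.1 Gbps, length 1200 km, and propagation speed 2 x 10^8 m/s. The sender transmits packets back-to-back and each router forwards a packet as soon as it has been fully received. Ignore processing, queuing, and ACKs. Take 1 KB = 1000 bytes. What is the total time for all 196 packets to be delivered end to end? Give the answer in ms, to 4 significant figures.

19.08 ms

Per-hop transmission t_tx = L/R = 44000/8100000000 = 0.0054321 ms.
Per-hop propagation t_prop = 1200000/200000000 = 6 ms.
Pipeline fill: first packet needs 3·t_tx to clear all hops; remaining 195 packets each add one t_tx.
Total = (3+196-1)·t_tx + 3·t_prop = 198·0.0054321 + 3·6 = 19.08 ms.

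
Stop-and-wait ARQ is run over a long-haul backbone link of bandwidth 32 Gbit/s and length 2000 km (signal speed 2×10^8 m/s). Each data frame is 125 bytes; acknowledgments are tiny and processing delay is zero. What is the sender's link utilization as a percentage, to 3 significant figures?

0.000156 %

t_tx = L/R = 1000/32000000000 = 3.125e-08 s.
t_prop = 2000000/200000000 = 0.01 s; RTT = 0.02 s.
Cycle = t_tx + RTT = 0.02 s.
Utilization = t_tx / cycle = 3.125e-08/0.02 = 0.000156 %.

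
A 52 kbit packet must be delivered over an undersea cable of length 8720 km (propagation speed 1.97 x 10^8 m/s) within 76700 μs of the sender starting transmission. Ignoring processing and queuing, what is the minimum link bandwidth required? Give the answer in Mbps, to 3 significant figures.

1.60 Mbps

Propagation delay = 8720000 / 197000000 = 44264 μs.
Transmission budget = 76700 − 44264 = 32436 μs.
R ≥ L / t_tx = 52000 bits / 0.032436 s = 1.60 Mbps.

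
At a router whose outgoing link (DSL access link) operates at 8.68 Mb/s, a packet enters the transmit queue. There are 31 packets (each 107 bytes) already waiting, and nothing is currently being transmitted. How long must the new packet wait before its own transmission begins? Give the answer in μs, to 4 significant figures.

Each queued packet: L/R = 856/8680000 = 98.6175 μs.
31 queued → 3057.14 μs.
Queuing delay = 3057 μs.

3057 μs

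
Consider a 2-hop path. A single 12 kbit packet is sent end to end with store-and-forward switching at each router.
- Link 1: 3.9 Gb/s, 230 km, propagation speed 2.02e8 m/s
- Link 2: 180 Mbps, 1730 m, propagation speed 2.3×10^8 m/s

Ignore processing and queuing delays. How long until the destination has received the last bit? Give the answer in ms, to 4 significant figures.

1.216 ms

L = 12000 bits.
Transmission delays (L/R per hop): 0.00307692, 0.0666667 ms; sum = 0.0697436 ms.
Propagation delays (d/s per hop): 1.13861, 0.00752174 ms; sum = 1.14614 ms.
End-to-end = 1.216 ms.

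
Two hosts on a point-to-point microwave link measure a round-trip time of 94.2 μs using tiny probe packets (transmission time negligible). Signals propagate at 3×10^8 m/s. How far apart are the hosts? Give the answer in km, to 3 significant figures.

One-way propagation = RTT/2 = 47.1 μs.
d = s × t = 300000000 × 4.71e-05 = 14.1 km.

14.1 km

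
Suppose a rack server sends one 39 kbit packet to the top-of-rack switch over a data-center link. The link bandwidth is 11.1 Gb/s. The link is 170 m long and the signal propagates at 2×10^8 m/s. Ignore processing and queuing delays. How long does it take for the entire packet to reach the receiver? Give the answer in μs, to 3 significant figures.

4.36 μs

L = 39000 bits.
Transmission delay = L/R = 39000 / 11100000000 = 3.51351 μs.
Propagation delay = d/s = 170 m / 200000000 m/s = 0.85 μs.
Total = 4.36 μs.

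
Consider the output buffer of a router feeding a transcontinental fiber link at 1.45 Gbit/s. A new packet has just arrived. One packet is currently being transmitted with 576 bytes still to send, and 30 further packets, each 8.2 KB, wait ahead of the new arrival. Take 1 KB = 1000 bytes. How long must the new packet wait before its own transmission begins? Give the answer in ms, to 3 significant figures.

1.36 ms

Each queued packet: L/R = 65600/1450000000 = 0.0452414 ms.
30 queued → 1.35724 ms.
Plus remaining 4608 bits of current packet: 0.00317793 ms.
Queuing delay = 1.36 ms.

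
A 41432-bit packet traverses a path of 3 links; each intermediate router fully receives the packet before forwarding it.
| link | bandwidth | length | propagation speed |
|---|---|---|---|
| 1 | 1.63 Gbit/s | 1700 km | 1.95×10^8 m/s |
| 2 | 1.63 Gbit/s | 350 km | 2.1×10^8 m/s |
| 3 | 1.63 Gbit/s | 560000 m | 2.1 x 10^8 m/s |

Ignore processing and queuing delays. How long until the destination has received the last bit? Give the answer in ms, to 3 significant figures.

13.1 ms

Transmission delay per hop = L/R = 41432/1630000000 = 0.0254184 ms; 3 hops → 0.0762552 ms.
Propagation delays (d/s per hop): 8.71795, 1.66667, 2.66667 ms; sum = 13.0513 ms.
End-to-end = 13.1 ms.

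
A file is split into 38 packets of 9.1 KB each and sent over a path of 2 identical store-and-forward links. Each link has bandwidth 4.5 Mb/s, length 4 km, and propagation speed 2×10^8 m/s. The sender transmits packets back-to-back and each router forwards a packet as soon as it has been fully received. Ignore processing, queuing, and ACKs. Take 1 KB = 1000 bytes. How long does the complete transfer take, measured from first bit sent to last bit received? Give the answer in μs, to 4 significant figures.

631000 μs

Per-hop transmission t_tx = L/R = 72800/4500000 = 16177.8 μs.
Per-hop propagation t_prop = 4000/200000000 = 20 μs.
Pipeline fill: first packet needs 2·t_tx to clear all hops; remaining 37 packets each add one t_tx.
Total = (2+38-1)·t_tx + 2·t_prop = 39·16177.8 + 2·20 = 631000 μs.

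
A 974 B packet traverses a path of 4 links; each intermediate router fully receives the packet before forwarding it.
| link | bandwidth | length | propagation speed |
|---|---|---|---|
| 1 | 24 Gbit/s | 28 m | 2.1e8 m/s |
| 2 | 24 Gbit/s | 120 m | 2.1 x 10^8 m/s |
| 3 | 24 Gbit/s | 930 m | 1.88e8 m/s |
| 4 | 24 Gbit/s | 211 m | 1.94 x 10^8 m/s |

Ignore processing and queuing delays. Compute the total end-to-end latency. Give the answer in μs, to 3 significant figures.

L = 974 × 8 = 7792 bits.
Transmission delay per hop = L/R = 7792/24000000000 = 0.324667 μs; 4 hops → 1.29867 μs.
Propagation delays (d/s per hop): 0.133333, 0.571429, 4.94681, 1.08763 μs; sum = 6.7392 μs.
End-to-end = 8.04 μs.

8.04 μs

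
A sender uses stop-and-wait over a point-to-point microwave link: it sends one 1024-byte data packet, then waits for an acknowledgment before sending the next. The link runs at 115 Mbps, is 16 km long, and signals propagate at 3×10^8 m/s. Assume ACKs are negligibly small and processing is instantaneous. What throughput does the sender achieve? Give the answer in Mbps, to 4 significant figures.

46.05 Mbps

t_tx = L/R = 8192/115000000 = 7.12348e-05 s.
t_prop = 16000/300000000 = 5.33333e-05 s; RTT = 0.000106667 s.
Cycle = t_tx + RTT = 0.000177901 s.
Throughput = L / cycle = 8192 / 0.000177901 = 46.05 Mbps.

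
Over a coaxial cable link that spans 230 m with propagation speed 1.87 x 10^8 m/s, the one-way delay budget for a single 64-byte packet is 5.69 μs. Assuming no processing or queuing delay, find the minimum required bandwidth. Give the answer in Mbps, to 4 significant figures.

L = 512 bits.
Propagation delay = 230 / 187000000 = 1.22995 μs.
Transmission budget = 5.69 − 1.22995 = 4.46005 μs.
R ≥ L / t_tx = 512 bits / 4.46005e-06 s = 114.8 Mbps.

114.8 Mbps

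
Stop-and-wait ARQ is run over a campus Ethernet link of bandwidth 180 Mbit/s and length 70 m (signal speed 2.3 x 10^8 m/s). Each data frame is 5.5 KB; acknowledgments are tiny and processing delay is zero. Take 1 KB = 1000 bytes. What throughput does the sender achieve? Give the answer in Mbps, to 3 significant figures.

t_tx = L/R = 44000/180000000 = 0.000244444 s.
t_prop = 70/2.3e+08 = 3.04348e-07 s; RTT = 6.08696e-07 s.
Cycle = t_tx + RTT = 0.000245053 s.
Throughput = L / cycle = 44000 / 0.000245053 = 180 Mbps.

180 Mbps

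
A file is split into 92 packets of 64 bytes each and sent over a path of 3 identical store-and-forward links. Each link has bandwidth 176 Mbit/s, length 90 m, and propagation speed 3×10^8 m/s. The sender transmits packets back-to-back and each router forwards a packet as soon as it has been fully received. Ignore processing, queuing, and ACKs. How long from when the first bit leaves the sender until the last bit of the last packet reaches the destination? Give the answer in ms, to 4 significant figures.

0.2744 ms

Per-hop transmission t_tx = L/R = 512/176000000 = 0.00290909 ms.
Per-hop propagation t_prop = 90/300000000 = 0.0003 ms.
Pipeline fill: first packet needs 3·t_tx to clear all hops; remaining 91 packets each add one t_tx.
Total = (3+92-1)·t_tx + 3·t_prop = 94·0.00290909 + 3·0.0003 = 0.2744 ms.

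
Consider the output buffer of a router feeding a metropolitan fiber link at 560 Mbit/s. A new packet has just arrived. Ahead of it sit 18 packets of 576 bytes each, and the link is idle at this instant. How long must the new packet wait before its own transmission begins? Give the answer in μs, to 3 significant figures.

Each queued packet: L/R = 4608/560000000 = 8.22857 μs.
18 queued → 148.114 μs.
Queuing delay = 148 μs.

148 μs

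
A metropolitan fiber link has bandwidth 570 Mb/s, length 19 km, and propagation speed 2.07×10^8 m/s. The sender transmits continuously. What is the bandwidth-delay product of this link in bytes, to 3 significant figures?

Propagation delay = 19000 / 2.07e+08 = 9.17874e-05 s.
BDP = R × t_prop = 570000000 × 9.17874e-05 = 52318.8 bits.
In bytes: 52318.8/8 = 6540 bytes.

6540 bytes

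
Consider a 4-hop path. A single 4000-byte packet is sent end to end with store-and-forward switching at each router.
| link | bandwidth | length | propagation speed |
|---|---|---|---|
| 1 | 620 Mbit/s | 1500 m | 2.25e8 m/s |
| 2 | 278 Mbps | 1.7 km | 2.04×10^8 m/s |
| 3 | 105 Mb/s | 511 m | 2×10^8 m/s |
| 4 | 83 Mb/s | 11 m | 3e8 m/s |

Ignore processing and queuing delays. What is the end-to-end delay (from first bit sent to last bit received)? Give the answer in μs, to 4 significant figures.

874.6 μs

L = 4000 × 8 = 32000 bits.
Transmission delays (L/R per hop): 51.6129, 115.108, 304.762, 385.542 μs; sum = 857.025 μs.
Propagation delays (d/s per hop): 6.66667, 8.33333, 2.555, 0.0366667 μs; sum = 17.5917 μs.
End-to-end = 874.6 μs.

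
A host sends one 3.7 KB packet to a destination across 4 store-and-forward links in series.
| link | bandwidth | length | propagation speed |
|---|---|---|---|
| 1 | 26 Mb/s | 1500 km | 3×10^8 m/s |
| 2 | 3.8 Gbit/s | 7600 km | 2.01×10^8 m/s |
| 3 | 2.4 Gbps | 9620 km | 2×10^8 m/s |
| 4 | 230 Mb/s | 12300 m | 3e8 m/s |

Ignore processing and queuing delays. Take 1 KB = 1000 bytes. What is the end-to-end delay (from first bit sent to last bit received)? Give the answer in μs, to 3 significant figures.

92200 μs

L = 29600 bits.
Transmission delays (L/R per hop): 1138.46, 7.78947, 12.3333, 128.696 μs; sum = 1287.28 μs.
Propagation delays (d/s per hop): 5000, 37810.9, 48100, 41 μs; sum = 90951.9 μs.
End-to-end = 92200 μs.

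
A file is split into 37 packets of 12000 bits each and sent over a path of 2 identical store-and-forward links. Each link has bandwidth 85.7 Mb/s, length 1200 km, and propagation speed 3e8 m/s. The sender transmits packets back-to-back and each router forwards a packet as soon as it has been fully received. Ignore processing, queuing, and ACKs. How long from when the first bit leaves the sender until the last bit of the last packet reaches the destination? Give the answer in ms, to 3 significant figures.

Per-hop transmission t_tx = L/R = 12000/85700000 = 0.140023 ms.
Per-hop propagation t_prop = 1200000/300000000 = 4 ms.
Pipeline fill: first packet needs 2·t_tx to clear all hops; remaining 36 packets each add one t_tx.
Total = (2+37-1)·t_tx + 2·t_prop = 38·0.140023 + 2·4 = 13.3 ms.

13.3 ms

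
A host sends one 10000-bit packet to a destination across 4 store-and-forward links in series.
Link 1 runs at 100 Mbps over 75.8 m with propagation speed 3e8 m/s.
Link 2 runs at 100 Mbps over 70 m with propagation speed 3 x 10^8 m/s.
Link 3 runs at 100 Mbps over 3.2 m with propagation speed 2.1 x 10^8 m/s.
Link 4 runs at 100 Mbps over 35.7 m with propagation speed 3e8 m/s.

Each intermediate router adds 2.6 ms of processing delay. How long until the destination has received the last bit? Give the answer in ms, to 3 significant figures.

8.20 ms

Transmission delay per hop = L/R = 10000/100000000 = 0.1 ms; 4 hops → 0.4 ms.
Propagation delays (d/s per hop): 0.000252667, 0.000233333, 1.52381e-05, 0.000119 ms; sum = 0.000620238 ms.
Processing at 3 router(s): 3 × 2.6 ms = 7.8 ms.
End-to-end = 8.20 ms.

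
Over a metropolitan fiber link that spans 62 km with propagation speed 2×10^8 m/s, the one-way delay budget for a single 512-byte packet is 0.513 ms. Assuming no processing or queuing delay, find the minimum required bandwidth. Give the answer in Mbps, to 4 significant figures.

20.18 Mbps

L = 4096 bits.
Propagation delay = 62000 / 200000000 = 0.31 ms.
Transmission budget = 0.513 − 0.31 = 0.203 ms.
R ≥ L / t_tx = 4096 bits / 0.000203 s = 20.18 Mbps.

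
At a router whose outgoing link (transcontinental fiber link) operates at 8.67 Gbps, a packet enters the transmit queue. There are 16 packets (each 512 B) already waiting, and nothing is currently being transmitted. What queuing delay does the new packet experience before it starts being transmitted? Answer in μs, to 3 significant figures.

7.56 μs

Each queued packet: L/R = 4096/8670000000 = 0.472434 μs.
16 queued → 7.55894 μs.
Queuing delay = 7.56 μs.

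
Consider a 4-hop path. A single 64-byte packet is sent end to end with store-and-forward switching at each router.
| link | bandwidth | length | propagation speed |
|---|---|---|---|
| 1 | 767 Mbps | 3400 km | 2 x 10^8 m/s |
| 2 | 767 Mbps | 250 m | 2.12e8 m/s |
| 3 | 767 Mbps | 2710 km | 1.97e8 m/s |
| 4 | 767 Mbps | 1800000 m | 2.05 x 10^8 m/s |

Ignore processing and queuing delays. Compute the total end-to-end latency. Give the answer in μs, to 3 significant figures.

L = 64 × 8 = 512 bits.
Transmission delay per hop = L/R = 512/767000000 = 0.667536 μs; 4 hops → 2.67014 μs.
Propagation delays (d/s per hop): 17000, 1.17925, 13756.3, 8780.49 μs; sum = 39538 μs.
End-to-end = 39500 μs.

39500 μs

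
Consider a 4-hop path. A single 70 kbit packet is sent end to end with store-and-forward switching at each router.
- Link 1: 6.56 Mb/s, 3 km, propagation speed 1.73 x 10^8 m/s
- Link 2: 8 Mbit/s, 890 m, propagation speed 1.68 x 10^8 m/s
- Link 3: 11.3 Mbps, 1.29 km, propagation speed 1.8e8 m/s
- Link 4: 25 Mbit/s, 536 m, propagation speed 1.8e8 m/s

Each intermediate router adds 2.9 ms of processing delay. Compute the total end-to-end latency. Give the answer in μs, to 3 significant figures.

37100 μs

L = 70000 bits.
Transmission delays (L/R per hop): 10670.7, 8750, 6194.69, 2800 μs; sum = 28415.4 μs.
Propagation delays (d/s per hop): 17.341, 5.29762, 7.16667, 2.97778 μs; sum = 32.7831 μs.
Processing at 3 router(s): 3 × 2.9 ms = 8700 μs.
End-to-end = 37100 μs.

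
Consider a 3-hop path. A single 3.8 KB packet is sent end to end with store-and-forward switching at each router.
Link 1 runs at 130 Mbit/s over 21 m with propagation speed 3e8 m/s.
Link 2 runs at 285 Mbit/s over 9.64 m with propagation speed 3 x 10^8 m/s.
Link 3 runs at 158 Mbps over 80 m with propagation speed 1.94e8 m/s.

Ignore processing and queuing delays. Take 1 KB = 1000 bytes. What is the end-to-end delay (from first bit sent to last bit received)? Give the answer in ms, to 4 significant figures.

0.5334 ms

L = 30400 bits.
Transmission delays (L/R per hop): 0.233846, 0.106667, 0.192405 ms; sum = 0.532918 ms.
Propagation delays (d/s per hop): 7e-05, 3.21333e-05, 0.000412371 ms; sum = 0.000514504 ms.
End-to-end = 0.5334 ms.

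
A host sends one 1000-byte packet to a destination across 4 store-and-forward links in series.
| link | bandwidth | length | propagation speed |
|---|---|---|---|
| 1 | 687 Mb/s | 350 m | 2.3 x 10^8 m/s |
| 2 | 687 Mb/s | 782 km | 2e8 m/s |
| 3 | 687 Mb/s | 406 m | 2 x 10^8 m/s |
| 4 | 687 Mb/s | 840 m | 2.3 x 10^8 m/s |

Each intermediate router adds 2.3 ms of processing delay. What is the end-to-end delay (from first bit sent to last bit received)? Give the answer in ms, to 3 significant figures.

L = 1000 × 8 = 8000 bits.
Transmission delay per hop = L/R = 8000/687000000 = 0.0116448 ms; 4 hops → 0.0465793 ms.
Propagation delays (d/s per hop): 0.00152174, 3.91, 0.00203, 0.00365217 ms; sum = 3.9172 ms.
Processing at 3 router(s): 3 × 2.3 ms = 6.9 ms.
End-to-end = 10.9 ms.

10.9 ms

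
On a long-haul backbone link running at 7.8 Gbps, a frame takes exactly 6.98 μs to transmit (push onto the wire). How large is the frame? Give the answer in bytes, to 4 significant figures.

L = R × t_tx = 7800000000 b/s × 6.98e-06 s = 54444 bits.
In bytes: 54444 / 8 = 6806 bytes.

6806 bytes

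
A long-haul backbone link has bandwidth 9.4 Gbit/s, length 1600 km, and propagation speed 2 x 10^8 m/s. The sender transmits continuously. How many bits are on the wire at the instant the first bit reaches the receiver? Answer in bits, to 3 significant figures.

Propagation delay = 1600000 / 200000000 = 0.008 s.
BDP = R × t_prop = 9400000000 × 0.008 = 75200000 bits.

75200000 bits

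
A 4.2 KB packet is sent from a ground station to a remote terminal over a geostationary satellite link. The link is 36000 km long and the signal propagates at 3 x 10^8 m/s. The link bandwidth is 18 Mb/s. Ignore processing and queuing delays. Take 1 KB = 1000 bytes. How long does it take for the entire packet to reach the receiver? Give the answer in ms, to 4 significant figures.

121.9 ms

L = 33600 bits.
Transmission delay = L/R = 33600 / 18000000 = 1.86667 ms.
Propagation delay = d/s = 36000000 m / 300000000 m/s = 120 ms.
Total = 121.9 ms.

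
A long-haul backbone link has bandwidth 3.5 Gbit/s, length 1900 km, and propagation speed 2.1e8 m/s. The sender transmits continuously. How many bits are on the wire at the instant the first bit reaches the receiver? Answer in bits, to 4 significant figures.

31670000 bits

Propagation delay = 1900000 / 210000000 = 0.00904762 s.
BDP = R × t_prop = 3500000000 × 0.00904762 = 31666700 bits.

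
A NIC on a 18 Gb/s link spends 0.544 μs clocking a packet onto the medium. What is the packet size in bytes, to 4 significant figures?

1224 bytes

L = R × t_tx = 18000000000 b/s × 5.44e-07 s = 9792 bits.
In bytes: 9792 / 8 = 1224 bytes.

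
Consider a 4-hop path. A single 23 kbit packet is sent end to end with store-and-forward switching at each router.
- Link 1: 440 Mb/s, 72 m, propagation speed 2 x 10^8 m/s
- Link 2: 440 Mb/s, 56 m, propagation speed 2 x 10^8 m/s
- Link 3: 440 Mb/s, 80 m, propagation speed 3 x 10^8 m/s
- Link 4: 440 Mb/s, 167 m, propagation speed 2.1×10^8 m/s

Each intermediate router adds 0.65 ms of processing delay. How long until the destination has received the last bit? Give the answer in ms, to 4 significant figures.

2.161 ms

L = 23000 bits.
Transmission delay per hop = L/R = 23000/440000000 = 0.0522727 ms; 4 hops → 0.209091 ms.
Propagation delays (d/s per hop): 0.00036, 0.00028, 0.000266667, 0.000795238 ms; sum = 0.0017019 ms.
Processing at 3 router(s): 3 × 0.65 ms = 1.95 ms.
End-to-end = 2.161 ms.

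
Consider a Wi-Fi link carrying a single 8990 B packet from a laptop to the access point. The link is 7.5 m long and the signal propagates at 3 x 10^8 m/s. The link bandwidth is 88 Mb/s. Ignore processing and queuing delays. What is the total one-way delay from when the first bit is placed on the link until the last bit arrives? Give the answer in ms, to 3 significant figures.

L = 8990 × 8 = 71920 bits.
Transmission delay = L/R = 71920 / 88000000 = 0.817273 ms.
Propagation delay = d/s = 7.5 m / 300000000 m/s = 2.5e-05 ms.
Total = 0.817 ms.

0.817 ms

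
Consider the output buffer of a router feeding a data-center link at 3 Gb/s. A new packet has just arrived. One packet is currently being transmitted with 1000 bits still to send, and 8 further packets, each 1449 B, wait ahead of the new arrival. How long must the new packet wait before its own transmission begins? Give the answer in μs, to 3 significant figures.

31.2 μs

Each queued packet: L/R = 11592/3000000000 = 3.864 μs.
8 queued → 30.912 μs.
Plus remaining 1000 bits of current packet: 0.333333 μs.
Queuing delay = 31.2 μs.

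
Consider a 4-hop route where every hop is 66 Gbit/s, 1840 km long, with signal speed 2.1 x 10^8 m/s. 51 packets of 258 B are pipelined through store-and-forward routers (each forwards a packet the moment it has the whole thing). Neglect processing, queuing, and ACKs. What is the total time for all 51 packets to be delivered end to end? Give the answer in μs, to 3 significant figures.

35000 μs

Per-hop transmission t_tx = L/R = 2064/66000000000 = 0.0312727 μs.
Per-hop propagation t_prop = 1840000/210000000 = 8761.9 μs.
Pipeline fill: first packet needs 4·t_tx to clear all hops; remaining 50 packets each add one t_tx.
Total = (4+51-1)·t_tx + 4·t_prop = 54·0.0312727 + 4·8761.9 = 35000 μs.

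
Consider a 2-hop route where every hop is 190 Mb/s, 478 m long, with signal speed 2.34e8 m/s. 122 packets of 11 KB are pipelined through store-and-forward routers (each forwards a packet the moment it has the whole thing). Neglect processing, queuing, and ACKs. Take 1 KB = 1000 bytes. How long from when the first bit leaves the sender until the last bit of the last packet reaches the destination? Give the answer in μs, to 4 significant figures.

56970 μs

Per-hop transmission t_tx = L/R = 88000/190000000 = 463.158 μs.
Per-hop propagation t_prop = 478/234000000 = 2.04274 μs.
Pipeline fill: first packet needs 2·t_tx to clear all hops; remaining 121 packets each add one t_tx.
Total = (2+122-1)·t_tx + 2·t_prop = 123·463.158 + 2·2.04274 = 56970 μs.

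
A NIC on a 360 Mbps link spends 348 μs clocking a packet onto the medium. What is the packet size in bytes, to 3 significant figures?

L = R × t_tx = 360000000 b/s × 0.000348 s = 125280 bits.
In bytes: 125280 / 8 = 15700 bytes.

15700 bytes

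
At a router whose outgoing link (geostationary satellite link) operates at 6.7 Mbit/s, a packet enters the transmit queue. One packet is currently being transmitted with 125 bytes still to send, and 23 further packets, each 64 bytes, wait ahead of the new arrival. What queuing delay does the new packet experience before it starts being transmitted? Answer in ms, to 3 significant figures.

Each queued packet: L/R = 512/6700000 = 0.0764179 ms.
23 queued → 1.75761 ms.
Plus remaining 1000 bits of current packet: 0.149254 ms.
Queuing delay = 1.91 ms.

1.91 ms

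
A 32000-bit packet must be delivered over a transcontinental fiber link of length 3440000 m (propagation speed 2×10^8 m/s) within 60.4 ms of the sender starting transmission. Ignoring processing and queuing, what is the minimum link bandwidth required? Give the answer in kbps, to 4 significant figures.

Propagation delay = 3440000 / 200000000 = 17.2 ms.
Transmission budget = 60.4 − 17.2 = 43.2 ms.
R ≥ L / t_tx = 32000 bits / 0.0432 s = 740.7 kbps.

740.7 kbps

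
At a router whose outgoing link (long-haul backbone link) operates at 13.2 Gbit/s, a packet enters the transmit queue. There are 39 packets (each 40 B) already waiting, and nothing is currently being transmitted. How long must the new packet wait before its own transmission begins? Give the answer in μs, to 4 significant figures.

Each queued packet: L/R = 320/13200000000 = 0.0242424 μs.
39 queued → 0.945455 μs.
Queuing delay = 0.9455 μs.

0.9455 μs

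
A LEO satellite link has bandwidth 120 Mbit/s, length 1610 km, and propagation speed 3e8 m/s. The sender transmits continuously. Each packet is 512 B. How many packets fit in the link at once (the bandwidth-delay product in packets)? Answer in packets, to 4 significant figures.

157.2 packets

Propagation delay = 1610000 / 300000000 = 0.00536667 s.
BDP = R × t_prop = 120000000 × 0.00536667 = 644000 bits.
In packets of 4096 bits: 157.2 packets.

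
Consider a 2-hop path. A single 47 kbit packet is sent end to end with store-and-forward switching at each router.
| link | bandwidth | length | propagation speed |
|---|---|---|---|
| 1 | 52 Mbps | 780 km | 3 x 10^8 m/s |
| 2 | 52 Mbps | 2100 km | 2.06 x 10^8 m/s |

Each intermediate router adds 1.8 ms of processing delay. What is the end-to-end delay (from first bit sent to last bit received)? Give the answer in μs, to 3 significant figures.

L = 47000 bits.
Transmission delay per hop = L/R = 47000/52000000 = 903.846 μs; 2 hops → 1807.69 μs.
Propagation delays (d/s per hop): 2600, 10194.2 μs; sum = 12794.2 μs.
Processing at 1 router(s): 1 × 1.8 ms = 1800 μs.
End-to-end = 16400 μs.

16400 μs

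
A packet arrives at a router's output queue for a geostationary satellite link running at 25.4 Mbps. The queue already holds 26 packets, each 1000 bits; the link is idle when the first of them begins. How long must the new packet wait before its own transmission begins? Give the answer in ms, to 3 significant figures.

Each queued packet: L/R = 1000/25400000 = 0.0393701 ms.
26 queued → 1.02362 ms.
Queuing delay = 1.02 ms.

1.02 ms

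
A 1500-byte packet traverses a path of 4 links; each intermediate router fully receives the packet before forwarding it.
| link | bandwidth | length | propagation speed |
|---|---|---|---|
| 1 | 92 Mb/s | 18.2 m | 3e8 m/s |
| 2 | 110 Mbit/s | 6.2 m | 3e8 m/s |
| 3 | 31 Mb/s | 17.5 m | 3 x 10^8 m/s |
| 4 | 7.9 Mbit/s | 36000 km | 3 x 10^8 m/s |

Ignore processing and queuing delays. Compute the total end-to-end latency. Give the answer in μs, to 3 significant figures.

L = 1500 × 8 = 12000 bits.
Transmission delays (L/R per hop): 130.435, 109.091, 387.097, 1518.99 μs; sum = 2145.61 μs.
Propagation delays (d/s per hop): 0.0606667, 0.0206667, 0.0583333, 120000 μs; sum = 120000 μs.
End-to-end = 122000 μs.

122000 μs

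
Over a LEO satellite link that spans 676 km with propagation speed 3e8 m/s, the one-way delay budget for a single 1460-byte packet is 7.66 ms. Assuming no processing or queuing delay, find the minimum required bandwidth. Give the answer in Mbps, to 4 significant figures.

2.160 Mbps

L = 11680 bits.
Propagation delay = 676000 / 300000000 = 2.25333 ms.
Transmission budget = 7.66 − 2.25333 = 5.40667 ms.
R ≥ L / t_tx = 11680 bits / 0.00540667 s = 2.160 Mbps.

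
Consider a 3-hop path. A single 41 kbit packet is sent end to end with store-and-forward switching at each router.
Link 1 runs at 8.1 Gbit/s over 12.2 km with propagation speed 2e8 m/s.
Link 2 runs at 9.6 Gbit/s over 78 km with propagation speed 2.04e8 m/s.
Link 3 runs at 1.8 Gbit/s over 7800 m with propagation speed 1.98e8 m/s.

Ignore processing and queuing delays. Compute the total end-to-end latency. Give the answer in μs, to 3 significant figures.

L = 41000 bits.
Transmission delays (L/R per hop): 5.06173, 4.27083, 22.7778 μs; sum = 32.1103 μs.
Propagation delays (d/s per hop): 61, 382.353, 39.3939 μs; sum = 482.747 μs.
End-to-end = 515 μs.

515 μs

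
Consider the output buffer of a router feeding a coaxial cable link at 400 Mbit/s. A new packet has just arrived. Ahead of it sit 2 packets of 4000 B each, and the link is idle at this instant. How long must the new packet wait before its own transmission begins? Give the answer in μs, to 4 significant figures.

Each queued packet: L/R = 32000/400000000 = 80 μs.
2 queued → 160 μs.
Queuing delay = 160.0 μs.

160.0 μs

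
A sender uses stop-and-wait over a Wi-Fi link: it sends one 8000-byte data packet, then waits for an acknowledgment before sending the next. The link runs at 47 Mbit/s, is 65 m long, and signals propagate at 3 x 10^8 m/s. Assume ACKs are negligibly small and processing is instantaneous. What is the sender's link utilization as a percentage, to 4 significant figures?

t_tx = L/R = 64000/47000000 = 0.0013617 s.
t_prop = 65/300000000 = 2.16667e-07 s; RTT = 4.33333e-07 s.
Cycle = t_tx + RTT = 0.00136214 s.
Utilization = t_tx / cycle = 0.0013617/0.00136214 = 99.97 %.

99.97 %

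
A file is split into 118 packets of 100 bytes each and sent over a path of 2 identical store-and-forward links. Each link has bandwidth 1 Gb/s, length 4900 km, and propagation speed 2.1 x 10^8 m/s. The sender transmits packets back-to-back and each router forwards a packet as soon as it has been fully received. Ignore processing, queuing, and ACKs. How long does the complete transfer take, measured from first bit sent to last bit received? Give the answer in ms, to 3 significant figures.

46.8 ms

Per-hop transmission t_tx = L/R = 800/1000000000 = 0.0008 ms.
Per-hop propagation t_prop = 4900000/210000000 = 23.3333 ms.
Pipeline fill: first packet needs 2·t_tx to clear all hops; remaining 117 packets each add one t_tx.
Total = (2+118-1)·t_tx + 2·t_prop = 119·0.0008 + 2·23.3333 = 46.8 ms.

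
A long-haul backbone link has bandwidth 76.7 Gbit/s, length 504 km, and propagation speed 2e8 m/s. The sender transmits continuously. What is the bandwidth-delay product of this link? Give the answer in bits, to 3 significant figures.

193000000 bits

Propagation delay = 504000 / 200000000 = 0.00252 s.
BDP = R × t_prop = 76700000000 × 0.00252 = 193284000 bits.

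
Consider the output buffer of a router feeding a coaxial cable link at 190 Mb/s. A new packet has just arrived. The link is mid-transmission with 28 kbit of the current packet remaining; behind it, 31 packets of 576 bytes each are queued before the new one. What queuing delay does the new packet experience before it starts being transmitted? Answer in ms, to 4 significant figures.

Each queued packet: L/R = 4608/190000000 = 0.0242526 ms.
31 queued → 0.751832 ms.
Plus remaining 28000 bits of current packet: 0.147368 ms.
Queuing delay = 0.8992 ms.

0.8992 ms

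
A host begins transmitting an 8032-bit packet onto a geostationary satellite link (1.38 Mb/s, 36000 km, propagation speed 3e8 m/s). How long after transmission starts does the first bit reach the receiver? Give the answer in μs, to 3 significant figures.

120000 μs

First bit experiences only propagation delay: d/s = 36000000/300000000 = 120000 μs.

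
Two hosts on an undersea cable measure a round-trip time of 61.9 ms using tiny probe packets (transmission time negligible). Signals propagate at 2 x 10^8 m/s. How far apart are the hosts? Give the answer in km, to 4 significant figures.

6190 km

One-way propagation = RTT/2 = 30.95 ms.
d = s × t = 200000000 × 0.03095 = 6190 km.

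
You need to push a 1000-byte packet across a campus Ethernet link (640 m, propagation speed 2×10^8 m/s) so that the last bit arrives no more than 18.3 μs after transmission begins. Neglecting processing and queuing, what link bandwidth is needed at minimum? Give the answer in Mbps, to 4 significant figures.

L = 8000 bits.
Propagation delay = 640 / 200000000 = 3.2 μs.
Transmission budget = 18.3 − 3.2 = 15.1 μs.
R ≥ L / t_tx = 8000 bits / 1.51e-05 s = 529.8 Mbps.

529.8 Mbps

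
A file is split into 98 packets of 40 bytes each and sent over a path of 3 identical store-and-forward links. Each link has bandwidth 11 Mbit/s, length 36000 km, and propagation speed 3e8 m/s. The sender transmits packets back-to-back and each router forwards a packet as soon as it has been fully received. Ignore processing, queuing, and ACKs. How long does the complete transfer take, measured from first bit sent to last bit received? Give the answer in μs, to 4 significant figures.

362900 μs

Per-hop transmission t_tx = L/R = 320/11000000 = 29.0909 μs.
Per-hop propagation t_prop = 36000000/300000000 = 120000 μs.
Pipeline fill: first packet needs 3·t_tx to clear all hops; remaining 97 packets each add one t_tx.
Total = (3+98-1)·t_tx + 3·t_prop = 100·29.0909 + 3·120000 = 362900 μs.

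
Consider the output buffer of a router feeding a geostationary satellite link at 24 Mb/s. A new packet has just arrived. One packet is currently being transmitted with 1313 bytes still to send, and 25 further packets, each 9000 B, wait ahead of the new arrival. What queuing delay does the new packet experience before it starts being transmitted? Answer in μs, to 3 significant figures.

75400 μs

Each queued packet: L/R = 72000/24000000 = 3000 μs.
25 queued → 75000 μs.
Plus remaining 10504 bits of current packet: 437.667 μs.
Queuing delay = 75400 μs.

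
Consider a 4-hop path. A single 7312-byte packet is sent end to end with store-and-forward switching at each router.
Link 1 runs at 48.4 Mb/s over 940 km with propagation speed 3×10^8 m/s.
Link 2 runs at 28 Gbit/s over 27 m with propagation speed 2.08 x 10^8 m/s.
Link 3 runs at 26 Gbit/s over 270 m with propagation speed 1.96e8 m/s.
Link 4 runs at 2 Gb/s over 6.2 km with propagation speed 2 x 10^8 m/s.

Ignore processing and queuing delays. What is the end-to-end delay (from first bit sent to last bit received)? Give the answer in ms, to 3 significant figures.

L = 7312 × 8 = 58496 bits.
Transmission delays (L/R per hop): 1.2086, 0.00208914, 0.00224985, 0.029248 ms; sum = 1.24218 ms.
Propagation delays (d/s per hop): 3.13333, 0.000129808, 0.00137755, 0.031 ms; sum = 3.16584 ms.
End-to-end = 4.41 ms.

4.41 ms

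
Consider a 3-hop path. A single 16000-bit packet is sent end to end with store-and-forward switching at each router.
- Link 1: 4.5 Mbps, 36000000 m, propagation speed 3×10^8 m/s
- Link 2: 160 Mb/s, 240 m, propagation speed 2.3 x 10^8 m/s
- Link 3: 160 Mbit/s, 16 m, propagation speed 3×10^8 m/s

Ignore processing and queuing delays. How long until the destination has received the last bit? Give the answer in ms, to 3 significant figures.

124 ms

Transmission delays (L/R per hop): 3.55556, 0.1, 0.1 ms; sum = 3.75556 ms.
Propagation delays (d/s per hop): 120, 0.00104348, 5.33333e-05 ms; sum = 120.001 ms.
End-to-end = 124 ms.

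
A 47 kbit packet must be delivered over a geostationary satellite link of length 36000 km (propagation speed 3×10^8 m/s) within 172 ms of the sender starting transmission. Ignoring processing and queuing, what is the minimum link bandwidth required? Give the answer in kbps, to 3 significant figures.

904 kbps

Propagation delay = 36000000 / 300000000 = 120 ms.
Transmission budget = 172 − 120 = 52 ms.
R ≥ L / t_tx = 47000 bits / 0.052 s = 904 kbps.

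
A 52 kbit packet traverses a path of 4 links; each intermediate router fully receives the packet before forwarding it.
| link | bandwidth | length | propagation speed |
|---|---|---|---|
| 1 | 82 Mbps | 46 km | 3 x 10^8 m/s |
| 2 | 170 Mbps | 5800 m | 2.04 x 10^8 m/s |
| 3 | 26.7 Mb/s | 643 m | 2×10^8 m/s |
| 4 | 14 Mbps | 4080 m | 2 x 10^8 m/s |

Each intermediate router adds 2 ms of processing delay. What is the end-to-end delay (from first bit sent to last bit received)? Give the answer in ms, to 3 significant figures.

L = 52000 bits.
Transmission delays (L/R per hop): 0.634146, 0.305882, 1.94757, 3.71429 ms; sum = 6.60188 ms.
Propagation delays (d/s per hop): 0.153333, 0.0284314, 0.003215, 0.0204 ms; sum = 0.20538 ms.
Processing at 3 router(s): 3 × 2 ms = 6 ms.
End-to-end = 12.8 ms.

12.8 ms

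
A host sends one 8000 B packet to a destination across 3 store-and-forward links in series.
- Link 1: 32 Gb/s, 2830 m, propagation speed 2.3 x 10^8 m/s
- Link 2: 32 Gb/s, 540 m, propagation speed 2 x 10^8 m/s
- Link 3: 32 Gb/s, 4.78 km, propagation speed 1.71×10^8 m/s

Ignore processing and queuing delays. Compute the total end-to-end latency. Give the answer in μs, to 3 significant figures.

L = 8000 × 8 = 64000 bits.
Transmission delay per hop = L/R = 64000/32000000000 = 2 μs; 3 hops → 6 μs.
Propagation delays (d/s per hop): 12.3043, 2.7, 27.9532 μs; sum = 42.9576 μs.
End-to-end = 49.0 μs.

49.0 μs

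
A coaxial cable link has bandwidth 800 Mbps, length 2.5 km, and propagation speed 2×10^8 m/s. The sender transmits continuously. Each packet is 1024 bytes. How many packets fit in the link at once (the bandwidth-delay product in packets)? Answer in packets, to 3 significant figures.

Propagation delay = 2500 / 200000000 = 1.25e-05 s.
BDP = R × t_prop = 800000000 × 1.25e-05 = 10000 bits.
In packets of 8192 bits: 1.22 packets.

1.22 packets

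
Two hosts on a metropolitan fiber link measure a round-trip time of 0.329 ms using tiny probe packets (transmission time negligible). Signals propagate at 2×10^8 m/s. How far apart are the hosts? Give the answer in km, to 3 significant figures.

One-way propagation = RTT/2 = 0.1645 ms.
d = s × t = 200000000 × 0.0001645 = 32.9 km.

32.9 km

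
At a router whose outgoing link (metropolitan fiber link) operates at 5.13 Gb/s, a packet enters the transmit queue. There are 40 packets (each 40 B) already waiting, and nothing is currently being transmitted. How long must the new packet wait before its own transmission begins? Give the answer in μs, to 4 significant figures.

Each queued packet: L/R = 320/5130000000 = 0.0623782 μs.
40 queued → 2.49513 μs.
Queuing delay = 2.495 μs.

2.495 μs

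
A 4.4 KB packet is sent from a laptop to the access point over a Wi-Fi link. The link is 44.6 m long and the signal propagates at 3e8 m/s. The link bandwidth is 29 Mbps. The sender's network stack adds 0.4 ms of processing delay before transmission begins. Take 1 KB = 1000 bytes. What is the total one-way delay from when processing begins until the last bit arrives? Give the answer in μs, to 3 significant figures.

L = 35200 bits.
Transmission delay = L/R = 35200 / 29000000 = 1213.79 μs.
Propagation delay = d/s = 44.6 m / 300000000 m/s = 0.148667 μs.
Plus processing delay 0.4 ms = 400 μs.
Total = 1610 μs.

1610 μs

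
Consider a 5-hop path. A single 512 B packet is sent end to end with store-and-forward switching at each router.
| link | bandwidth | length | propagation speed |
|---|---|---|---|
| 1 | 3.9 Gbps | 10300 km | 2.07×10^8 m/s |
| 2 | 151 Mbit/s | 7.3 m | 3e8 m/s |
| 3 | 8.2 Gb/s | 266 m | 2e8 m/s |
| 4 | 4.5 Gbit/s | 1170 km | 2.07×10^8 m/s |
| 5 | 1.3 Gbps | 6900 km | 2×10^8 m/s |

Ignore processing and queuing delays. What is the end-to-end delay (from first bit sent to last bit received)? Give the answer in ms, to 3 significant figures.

L = 512 × 8 = 4096 bits.
Transmission delays (L/R per hop): 0.00105026, 0.0271258, 0.000499512, 0.000910222, 0.00315077 ms; sum = 0.0327366 ms.
Propagation delays (d/s per hop): 49.7585, 2.43333e-05, 0.00133, 5.65217, 34.5 ms; sum = 89.912 ms.
End-to-end = 89.9 ms.

89.9 ms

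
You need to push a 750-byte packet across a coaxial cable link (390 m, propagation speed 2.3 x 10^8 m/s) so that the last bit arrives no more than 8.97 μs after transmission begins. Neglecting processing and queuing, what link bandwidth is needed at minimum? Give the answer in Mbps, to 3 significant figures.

825 Mbps

L = 6000 bits.
Propagation delay = 390 / 2.3e+08 = 1.69565 μs.
Transmission budget = 8.97 − 1.69565 = 7.27435 μs.
R ≥ L / t_tx = 6000 bits / 7.27435e-06 s = 825 Mbps.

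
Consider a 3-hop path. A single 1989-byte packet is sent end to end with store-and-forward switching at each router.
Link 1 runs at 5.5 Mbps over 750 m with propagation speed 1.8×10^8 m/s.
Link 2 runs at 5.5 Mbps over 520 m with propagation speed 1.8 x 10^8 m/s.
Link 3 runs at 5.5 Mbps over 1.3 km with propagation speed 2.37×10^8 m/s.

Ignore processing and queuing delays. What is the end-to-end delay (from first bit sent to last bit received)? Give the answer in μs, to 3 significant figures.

8690 μs

L = 1989 × 8 = 15912 bits.
Transmission delay per hop = L/R = 15912/5500000 = 2893.09 μs; 3 hops → 8679.27 μs.
Propagation delays (d/s per hop): 4.16667, 2.88889, 5.48523 μs; sum = 12.5408 μs.
End-to-end = 8690 μs.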